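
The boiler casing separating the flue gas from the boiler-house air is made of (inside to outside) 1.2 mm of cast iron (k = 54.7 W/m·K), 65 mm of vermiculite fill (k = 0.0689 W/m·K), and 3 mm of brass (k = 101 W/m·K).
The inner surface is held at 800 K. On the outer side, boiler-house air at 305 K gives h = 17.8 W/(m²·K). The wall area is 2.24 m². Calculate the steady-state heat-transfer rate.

Model the wall as resistances in series:
R_cast iron = L/(kA) = 0.0012/(54.7×2.24) = 9.794×10^-6 K/W
R_vermiculite fill = L/(kA) = 0.065/(0.0689×2.24) = 0.4212 K/W
R_brass = L/(kA) = 0.003/(101×2.24) = 1.326×10^-5 K/W
R_outer film = 1/(h_o·A) = 1/(17.8×2.24) = 0.02508 K/W
R_total = 0.4463 K/W
Q = ΔT / R_total = 495 / 0.4463

Q ≈ 1110 W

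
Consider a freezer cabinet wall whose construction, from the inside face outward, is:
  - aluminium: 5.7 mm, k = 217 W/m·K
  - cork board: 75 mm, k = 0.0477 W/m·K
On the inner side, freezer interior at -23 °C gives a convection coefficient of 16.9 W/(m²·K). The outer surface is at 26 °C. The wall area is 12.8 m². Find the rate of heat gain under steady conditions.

Q ≈ 384 W

Treating each layer as a thermal resistance in series:
R_inner film = 1/(h_i·A) = 1/(16.9×12.8) = 0.004623 K/W
R_aluminium = L/(kA) = 0.0057/(217×12.8) = 2.052×10^-6 K/W
R_cork board = L/(kA) = 0.075/(0.0477×12.8) = 0.1228 K/W
R_total = 0.1275 K/W
Q = ΔT / R_total = 49 / 0.1275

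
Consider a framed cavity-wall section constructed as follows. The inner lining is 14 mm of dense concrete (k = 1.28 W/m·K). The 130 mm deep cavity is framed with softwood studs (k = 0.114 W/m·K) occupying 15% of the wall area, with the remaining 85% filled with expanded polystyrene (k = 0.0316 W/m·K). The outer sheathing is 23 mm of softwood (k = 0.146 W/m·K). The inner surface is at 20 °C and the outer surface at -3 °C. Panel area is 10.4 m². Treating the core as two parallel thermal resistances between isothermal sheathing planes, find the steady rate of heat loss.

Sheathing layers in series; stud and cavity paths in parallel between them.
R_inner = 0.014/(1.28×10.4) = 0.001052 K/W
R_stud  = 0.13/(0.114×0.15×10.4) = 0.731 K/W
R_cav   = 0.13/(0.0316×0.85×10.4) = 0.4654 K/W
1/R_core = 1/R_stud + 1/R_cav → R_core = 0.2843 K/W
R_outer = 0.023/(0.146×10.4) = 0.01515 K/W
R_total = 0.3005 K/W
Q = ΔT/R_total = 23/0.3005

Q ≈ 76.5 W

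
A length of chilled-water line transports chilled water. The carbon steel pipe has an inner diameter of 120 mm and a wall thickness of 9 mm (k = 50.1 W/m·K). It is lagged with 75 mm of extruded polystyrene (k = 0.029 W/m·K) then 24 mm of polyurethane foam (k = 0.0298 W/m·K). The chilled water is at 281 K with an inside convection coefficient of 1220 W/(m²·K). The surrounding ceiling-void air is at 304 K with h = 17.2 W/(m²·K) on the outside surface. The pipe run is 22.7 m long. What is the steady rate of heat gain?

Q ≈ 106 W

Cylindrical conduction, so R = ln(r₂/r₁)/(2πkL) per layer, in series:
R_inner film = 1/(h_i·2πr₁L) = 1/(1220×2π×0.06×22.7) = 9.578×10^-5 K/W
R_carbon steel pipe wall = ln(69/60)/(2π×50.1×22.7) = 1.956×10^-5 K/W
R_extruded polystyrene = ln(144/69)/(2π×0.029×22.7) = 0.1779 K/W
R_polyurethane foam = ln(168/144)/(2π×0.0298×22.7) = 0.03627 K/W
R_outer film = 1/(h_o·2πr_oL) = 1/(17.2×2π×0.168×22.7) = 0.002426 K/W
R_total = 0.2167 K/W
Q = ΔT/R_total = 23/0.2167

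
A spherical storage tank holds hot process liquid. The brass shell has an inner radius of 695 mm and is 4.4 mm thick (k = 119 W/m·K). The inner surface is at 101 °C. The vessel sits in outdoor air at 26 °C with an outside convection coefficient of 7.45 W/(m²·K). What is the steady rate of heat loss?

Q ≈ 3430 W

For a spherical shell R = (1/r₁ − 1/r₂)/(4πk); film R = 1/(h·4πr²). In series:
R_brass shell = (1/0.695 − 1/0.6994)/(4π×119) = 6.053×10^-6 K/W
R_outer film = 1/(h·4πr_o²) = 1/(7.45×4π×0.6994²) = 0.02184 K/W
R_total = 0.02184 K/W
Q = ΔT/R_total = 75/0.02184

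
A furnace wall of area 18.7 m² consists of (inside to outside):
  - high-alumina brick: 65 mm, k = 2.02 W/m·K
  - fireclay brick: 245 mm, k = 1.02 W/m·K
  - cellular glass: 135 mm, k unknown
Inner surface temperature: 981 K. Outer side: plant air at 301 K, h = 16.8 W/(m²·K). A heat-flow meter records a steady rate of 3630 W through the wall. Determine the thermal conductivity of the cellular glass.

Thermal resistances in series:
R_high-alumina brick = L/(kA) = 0.065/(2.02×18.7) = 0.001721 K/W
R_fireclay brick = L/(kA) = 0.245/(1.02×18.7) = 0.01284 K/W
R_outer film = 1/(h_o·A) = 1/(16.8×18.7) = 0.003183 K/W
Sum of known resistances R_other = 0.01775 K/W
Total R = ΔT/Q = 680/3630 = 0.1873 K/W
R_cellular glass = R_total − R_other = 0.1696 K/W
k = L/(R·A) = 0.135/(0.1696×18.7)

k ≈ 0.0426 W/(m·K)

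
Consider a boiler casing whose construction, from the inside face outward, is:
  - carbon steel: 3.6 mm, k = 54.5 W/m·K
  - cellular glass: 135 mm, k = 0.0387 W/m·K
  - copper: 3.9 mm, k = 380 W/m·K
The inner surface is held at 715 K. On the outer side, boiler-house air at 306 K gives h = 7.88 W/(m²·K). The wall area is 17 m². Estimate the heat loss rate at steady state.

Q ≈ 1920 W

Treating each layer as a thermal resistance in series:
R_carbon steel = L/(kA) = 0.0036/(54.5×17) = 3.886×10^-6 K/W
R_cellular glass = L/(kA) = 0.135/(0.0387×17) = 0.2052 K/W
R_copper = L/(kA) = 0.0039/(380×17) = 6.037×10^-7 K/W
R_outer film = 1/(h_o·A) = 1/(7.88×17) = 0.007465 K/W
R_total = 0.2127 K/W
Q = ΔT / R_total = 409 / 0.2127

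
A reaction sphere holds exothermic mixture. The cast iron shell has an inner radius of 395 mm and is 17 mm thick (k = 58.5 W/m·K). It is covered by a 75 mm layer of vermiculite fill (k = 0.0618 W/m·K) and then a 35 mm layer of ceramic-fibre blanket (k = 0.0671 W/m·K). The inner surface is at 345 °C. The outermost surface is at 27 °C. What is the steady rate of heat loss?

For a spherical shell R = (1/r₁ − 1/r₂)/(4πk); film R = 1/(h·4πr²). In series:
R_cast iron shell = (1/0.395 − 1/0.412)/(4π×58.5) = 1.421×10^-4 K/W
R_vermiculite fill = (1/0.412 − 1/0.487)/(4π×0.0618) = 0.4813 K/W
R_ceramic-fibre blanket = (1/0.487 − 1/0.522)/(4π×0.0671) = 0.1633 K/W
R_total = 0.6447 K/W
Q = ΔT/R_total = 318/0.6447

Q ≈ 493 W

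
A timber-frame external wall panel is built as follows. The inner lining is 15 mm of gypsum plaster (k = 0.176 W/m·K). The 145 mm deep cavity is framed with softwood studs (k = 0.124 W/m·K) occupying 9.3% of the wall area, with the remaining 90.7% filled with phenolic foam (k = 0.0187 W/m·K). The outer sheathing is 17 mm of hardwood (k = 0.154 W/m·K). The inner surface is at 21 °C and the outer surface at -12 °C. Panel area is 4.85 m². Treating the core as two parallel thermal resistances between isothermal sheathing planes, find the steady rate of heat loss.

Sheathing layers in series; stud and cavity paths in parallel between them.
R_inner = 0.015/(0.176×4.85) = 0.01757 K/W
R_stud  = 0.145/(0.124×0.093×4.85) = 2.593 K/W
R_cav   = 0.145/(0.0187×0.907×4.85) = 1.763 K/W
1/R_core = 1/R_stud + 1/R_cav → R_core = 1.049 K/W
R_outer = 0.017/(0.154×4.85) = 0.02276 K/W
R_total = 1.09 K/W
Q = ΔT/R_total = 33/1.09

Q ≈ 30.3 W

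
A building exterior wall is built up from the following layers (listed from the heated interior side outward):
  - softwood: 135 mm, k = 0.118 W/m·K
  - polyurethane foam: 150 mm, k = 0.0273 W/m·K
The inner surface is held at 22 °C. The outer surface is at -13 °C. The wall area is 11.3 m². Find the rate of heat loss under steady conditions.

Q ≈ 59.6 W

Using the resistance-network approach (series):
R_softwood = L/(kA) = 0.135/(0.118×11.3) = 0.1012 K/W
R_polyurethane foam = L/(kA) = 0.15/(0.0273×11.3) = 0.4862 K/W
R_total = 0.5875 K/W
Q = ΔT / R_total = 35 / 0.5875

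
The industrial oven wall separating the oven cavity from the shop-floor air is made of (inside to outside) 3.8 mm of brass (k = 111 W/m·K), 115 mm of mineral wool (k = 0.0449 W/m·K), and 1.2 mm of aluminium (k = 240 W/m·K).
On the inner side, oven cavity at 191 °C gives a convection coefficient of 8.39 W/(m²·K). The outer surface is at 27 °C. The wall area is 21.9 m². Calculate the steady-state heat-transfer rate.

Thermal resistances in series:
R_inner film = 1/(h_i·A) = 1/(8.39×21.9) = 0.005442 K/W
R_brass = L/(kA) = 0.0038/(111×21.9) = 1.563×10^-6 K/W
R_mineral wool = L/(kA) = 0.115/(0.0449×21.9) = 0.117 K/W
R_aluminium = L/(kA) = 0.0012/(240×21.9) = 2.283×10^-7 K/W
R_total = 0.1224 K/W
Q = ΔT / R_total = 164 / 0.1224

Q ≈ 1340 W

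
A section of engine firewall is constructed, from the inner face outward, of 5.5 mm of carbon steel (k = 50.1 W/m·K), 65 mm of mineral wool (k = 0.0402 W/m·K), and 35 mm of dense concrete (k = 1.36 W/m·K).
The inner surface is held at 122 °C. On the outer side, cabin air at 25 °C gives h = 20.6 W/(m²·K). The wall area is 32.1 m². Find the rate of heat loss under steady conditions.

Q ≈ 1840 W

Using the resistance-network approach (series):
R_carbon steel = L/(kA) = 0.0055/(50.1×32.1) = 3.42×10^-6 K/W
R_mineral wool = L/(kA) = 0.065/(0.0402×32.1) = 0.05037 K/W
R_dense concrete = L/(kA) = 0.035/(1.36×32.1) = 8.017×10^-4 K/W
R_outer film = 1/(h_o·A) = 1/(20.6×32.1) = 0.001512 K/W
R_total = 0.05269 K/W
Q = ΔT / R_total = 97 / 0.05269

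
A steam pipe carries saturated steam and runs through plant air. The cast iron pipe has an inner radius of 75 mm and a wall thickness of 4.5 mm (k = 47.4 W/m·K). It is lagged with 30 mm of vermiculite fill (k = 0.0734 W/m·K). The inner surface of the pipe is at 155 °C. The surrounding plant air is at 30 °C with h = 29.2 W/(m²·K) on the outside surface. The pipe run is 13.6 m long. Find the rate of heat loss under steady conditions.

For a radial system each layer contributes R = ln(r_out/r_in)/(2πkL); films add R = 1/(hA).
R_cast iron pipe wall = ln(79.5/75)/(2π×47.4×13.6) = 1.439×10^-5 K/W
R_vermiculite fill = ln(109.5/79.5)/(2π×0.0734×13.6) = 0.05105 K/W
R_outer film = 1/(h_o·2πr_oL) = 1/(29.2×2π×0.1095×13.6) = 0.00366 K/W
R_total = 0.05472 K/W
Q = ΔT/R_total = 125/0.05472

Q ≈ 2280 W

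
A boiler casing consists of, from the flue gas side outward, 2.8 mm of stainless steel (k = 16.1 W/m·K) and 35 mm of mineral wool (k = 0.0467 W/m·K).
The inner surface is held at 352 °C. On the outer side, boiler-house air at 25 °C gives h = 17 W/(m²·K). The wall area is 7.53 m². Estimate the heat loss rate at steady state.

Model the wall as resistances in series:
R_stainless steel = L/(kA) = 0.0028/(16.1×7.53) = 2.31×10^-5 K/W
R_mineral wool = L/(kA) = 0.035/(0.0467×7.53) = 0.09953 K/W
R_outer film = 1/(h_o·A) = 1/(17×7.53) = 0.007812 K/W
R_total = 0.1074 K/W
Q = ΔT / R_total = 327 / 0.1074

Q ≈ 3050 W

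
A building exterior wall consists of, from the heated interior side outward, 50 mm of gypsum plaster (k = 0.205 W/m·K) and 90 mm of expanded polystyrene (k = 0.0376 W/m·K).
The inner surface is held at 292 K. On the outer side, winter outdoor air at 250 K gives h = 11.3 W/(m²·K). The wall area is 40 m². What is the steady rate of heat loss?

Q ≈ 616 W

Treating each layer as a thermal resistance in series:
R_gypsum plaster = L/(kA) = 0.05/(0.205×40) = 0.006098 K/W
R_expanded polystyrene = L/(kA) = 0.09/(0.0376×40) = 0.05984 K/W
R_outer film = 1/(h_o·A) = 1/(11.3×40) = 0.002212 K/W
R_total = 0.06815 K/W
Q = ΔT / R_total = 42 / 0.06815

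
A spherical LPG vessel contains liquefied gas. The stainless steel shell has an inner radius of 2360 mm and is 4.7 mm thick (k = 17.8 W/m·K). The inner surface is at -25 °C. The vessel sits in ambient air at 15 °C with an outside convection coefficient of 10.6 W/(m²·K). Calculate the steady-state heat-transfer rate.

Q ≈ 29700 W

For a spherical shell R = (1/r₁ − 1/r₂)/(4πk); film R = 1/(h·4πr²). In series:
R_stainless steel shell = (1/2.36 − 1/2.3647)/(4π×17.8) = 3.765×10^-6 K/W
R_outer film = 1/(h·4πr_o²) = 1/(10.6×4π×2.3647²) = 0.001343 K/W
R_total = 0.001346 K/W
Q = ΔT/R_total = 40/0.001346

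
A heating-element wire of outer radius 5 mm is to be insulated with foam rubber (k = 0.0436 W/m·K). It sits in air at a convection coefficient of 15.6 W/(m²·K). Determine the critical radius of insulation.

r_cr ≈ 2.79 mm

For a cylinder r_cr = k/h = 0.0436/15.6
r_cr = 2.79 mm; since the bare radius (5 mm) is above r_cr, any added insulation will reduce heat loss.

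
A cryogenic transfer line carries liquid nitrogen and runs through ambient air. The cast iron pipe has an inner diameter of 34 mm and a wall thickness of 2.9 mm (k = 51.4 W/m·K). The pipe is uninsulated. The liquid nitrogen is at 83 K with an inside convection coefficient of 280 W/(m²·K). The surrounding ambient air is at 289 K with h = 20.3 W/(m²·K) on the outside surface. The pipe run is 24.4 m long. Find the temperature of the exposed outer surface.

Per-layer cylindrical resistances, series-summed:
R_inner film = 1/(h_i·2πr₁L) = 1/(280×2π×0.017×24.4) = 0.00137 K/W
R_cast iron pipe wall = ln(19.9/17)/(2π×51.4×24.4) = 1.999×10^-5 K/W
R_outer film = 1/(h_o·2πr_oL) = 1/(20.3×2π×0.0199×24.4) = 0.01615 K/W
R_total = 0.01754 K/W
Q = ΔT/R_total = 206/0.01754
Q = 11700 W
T_interface = T_inner + Q·ΣR(inner→interface) = 83 + 11700×0.00139

T ≈ 99.3 K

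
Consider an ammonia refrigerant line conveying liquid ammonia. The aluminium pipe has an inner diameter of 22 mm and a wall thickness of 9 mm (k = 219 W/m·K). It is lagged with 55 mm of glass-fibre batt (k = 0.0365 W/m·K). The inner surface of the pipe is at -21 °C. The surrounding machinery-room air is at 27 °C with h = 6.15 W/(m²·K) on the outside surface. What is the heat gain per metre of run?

Treating each annulus and film as a series resistance:
R_aluminium pipe wall = ln(20/11)/(2π×219×1) = 4.345×10^-4 K/W
R_glass-fibre batt = ln(75/20)/(2π×0.0365×1) = 5.763 K/W
R_outer film = 1/(h_o·2πr_oL) = 1/(6.15×2π×0.075×1) = 0.3451 K/W
R_total = 6.109 K/W
Q = ΔT/R_total = 48/6.109

q′ ≈ 7.86 W/m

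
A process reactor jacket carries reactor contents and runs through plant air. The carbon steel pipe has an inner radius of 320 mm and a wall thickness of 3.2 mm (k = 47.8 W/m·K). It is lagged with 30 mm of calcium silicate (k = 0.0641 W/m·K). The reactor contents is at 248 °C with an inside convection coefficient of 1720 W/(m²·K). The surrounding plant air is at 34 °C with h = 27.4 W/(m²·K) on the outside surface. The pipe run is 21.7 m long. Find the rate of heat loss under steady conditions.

Q ≈ 19600 W

For a radial system each layer contributes R = ln(r_out/r_in)/(2πkL); films add R = 1/(hA).
R_inner film = 1/(h_i·2πr₁L) = 1/(1720×2π×0.32×21.7) = 1.333×10^-5 K/W
R_carbon steel pipe wall = ln(323.2/320)/(2π×47.8×21.7) = 1.527×10^-6 K/W
R_calcium silicate = ln(353.2/323.2)/(2π×0.0641×21.7) = 0.01016 K/W
R_outer film = 1/(h_o·2πr_oL) = 1/(27.4×2π×0.3532×21.7) = 7.579×10^-4 K/W
R_total = 0.01093 K/W
Q = ΔT/R_total = 214/0.01093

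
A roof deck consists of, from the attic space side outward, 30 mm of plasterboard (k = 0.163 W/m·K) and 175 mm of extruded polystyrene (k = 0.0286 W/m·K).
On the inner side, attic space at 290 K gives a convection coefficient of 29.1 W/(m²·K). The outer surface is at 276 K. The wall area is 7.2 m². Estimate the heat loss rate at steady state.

Q ≈ 15.9 W

Series thermal resistances:
R_inner film = 1/(h_i·A) = 1/(29.1×7.2) = 0.004773 K/W
R_plasterboard = L/(kA) = 0.03/(0.163×7.2) = 0.02556 K/W
R_extruded polystyrene = L/(kA) = 0.175/(0.0286×7.2) = 0.8498 K/W
R_total = 0.8802 K/W
Q = ΔT / R_total = 14 / 0.8802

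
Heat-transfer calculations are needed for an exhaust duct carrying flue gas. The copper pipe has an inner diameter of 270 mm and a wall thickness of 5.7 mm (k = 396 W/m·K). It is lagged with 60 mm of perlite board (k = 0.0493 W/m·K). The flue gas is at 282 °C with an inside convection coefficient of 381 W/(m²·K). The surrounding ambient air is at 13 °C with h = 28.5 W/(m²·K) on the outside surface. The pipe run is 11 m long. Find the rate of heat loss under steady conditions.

Cylindrical conduction, so R = ln(r₂/r₁)/(2πkL) per layer, in series:
R_inner film = 1/(h_i·2πr₁L) = 1/(381×2π×0.135×11) = 2.813×10^-4 K/W
R_copper pipe wall = ln(140.7/135)/(2π×396×11) = 1.511×10^-6 K/W
R_perlite board = ln(200.7/140.7)/(2π×0.0493×11) = 0.1042 K/W
R_outer film = 1/(h_o·2πr_oL) = 1/(28.5×2π×0.2007×11) = 0.00253 K/W
R_total = 0.1071 K/W
Q = ΔT/R_total = 269/0.1071

Q ≈ 2510 W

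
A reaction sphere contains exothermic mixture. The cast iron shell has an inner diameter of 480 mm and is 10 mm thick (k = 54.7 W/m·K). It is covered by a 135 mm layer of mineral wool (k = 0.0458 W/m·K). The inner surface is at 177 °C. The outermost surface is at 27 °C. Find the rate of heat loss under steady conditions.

Q ≈ 61.5 W

Spherical conduction: R = (1/r_in − 1/r_out)/(4πk) per layer; series-sum.
R_cast iron shell = (1/0.24 − 1/0.25)/(4π×54.7) = 2.425×10^-4 K/W
R_mineral wool = (1/0.25 − 1/0.385)/(4π×0.0458) = 2.437 K/W
R_total = 2.437 K/W
Q = ΔT/R_total = 150/2.437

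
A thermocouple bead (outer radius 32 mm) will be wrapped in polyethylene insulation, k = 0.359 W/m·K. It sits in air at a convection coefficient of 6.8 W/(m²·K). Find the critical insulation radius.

r_cr ≈ 106 mm

For a sphere r_cr = 2k/h = 2×0.359/6.8
r_cr = 106 mm; since the bare radius (32 mm) is below r_cr, adding a thin layer of insulation will *increase* heat loss.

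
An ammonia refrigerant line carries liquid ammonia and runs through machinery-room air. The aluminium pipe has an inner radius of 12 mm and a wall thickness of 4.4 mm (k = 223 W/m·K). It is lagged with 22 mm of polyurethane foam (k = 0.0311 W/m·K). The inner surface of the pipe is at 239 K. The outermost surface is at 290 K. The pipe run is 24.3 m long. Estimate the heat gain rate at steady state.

Treating each annulus and film as a series resistance:
R_aluminium pipe wall = ln(16.4/12)/(2π×223×24.3) = 9.175×10^-6 K/W
R_polyurethane foam = ln(38.4/16.4)/(2π×0.0311×24.3) = 0.1792 K/W
R_total = 0.1792 K/W
Q = ΔT/R_total = 51/0.1792

Q ≈ 285 W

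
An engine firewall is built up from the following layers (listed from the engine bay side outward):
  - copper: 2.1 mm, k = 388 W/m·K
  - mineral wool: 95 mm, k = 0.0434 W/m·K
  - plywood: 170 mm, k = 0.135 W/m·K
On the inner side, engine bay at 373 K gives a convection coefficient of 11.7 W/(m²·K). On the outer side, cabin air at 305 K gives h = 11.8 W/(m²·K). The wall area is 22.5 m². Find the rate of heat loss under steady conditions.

Thermal resistances in series:
R_inner film = 1/(h_i·A) = 1/(11.7×22.5) = 0.003799 K/W
R_copper = L/(kA) = 0.0021/(388×22.5) = 2.405×10^-7 K/W
R_mineral wool = L/(kA) = 0.095/(0.0434×22.5) = 0.09729 K/W
R_plywood = L/(kA) = 0.17/(0.135×22.5) = 0.05597 K/W
R_outer film = 1/(h_o·A) = 1/(11.8×22.5) = 0.003766 K/W
R_total = 0.1608 K/W
Q = ΔT / R_total = 68 / 0.1608

Q ≈ 423 W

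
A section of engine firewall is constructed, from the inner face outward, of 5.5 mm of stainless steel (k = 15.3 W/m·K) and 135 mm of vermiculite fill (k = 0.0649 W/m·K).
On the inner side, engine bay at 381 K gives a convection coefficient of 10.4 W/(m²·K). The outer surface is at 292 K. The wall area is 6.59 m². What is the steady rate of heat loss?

Q ≈ 269 W

Model the wall as resistances in series:
R_inner film = 1/(h_i·A) = 1/(10.4×6.59) = 0.01459 K/W
R_stainless steel = L/(kA) = 0.0055/(15.3×6.59) = 5.455×10^-5 K/W
R_vermiculite fill = L/(kA) = 0.135/(0.0649×6.59) = 0.3156 K/W
R_total = 0.3303 K/W
Q = ΔT / R_total = 89 / 0.3303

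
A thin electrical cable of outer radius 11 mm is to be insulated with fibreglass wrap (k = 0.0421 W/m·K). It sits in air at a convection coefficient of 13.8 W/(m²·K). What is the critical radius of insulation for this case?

For a cylinder r_cr = k/h = 0.0421/13.8
r_cr = 3.05 mm; since the bare radius (11 mm) is above r_cr, any added insulation will reduce heat loss.

r_cr ≈ 3.05 mm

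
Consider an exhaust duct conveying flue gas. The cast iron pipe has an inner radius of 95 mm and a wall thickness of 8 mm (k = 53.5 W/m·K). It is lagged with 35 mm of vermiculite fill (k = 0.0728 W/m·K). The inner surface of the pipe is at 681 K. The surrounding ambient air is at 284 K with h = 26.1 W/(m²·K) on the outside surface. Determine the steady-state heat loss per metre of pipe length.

q′ ≈ 580 W/m

Per-layer cylindrical resistances, series-summed:
R_cast iron pipe wall = ln(103/95)/(2π×53.5×1) = 2.405×10^-4 K/W
R_vermiculite fill = ln(138/103)/(2π×0.0728×1) = 0.6395 K/W
R_outer film = 1/(h_o·2πr_oL) = 1/(26.1×2π×0.138×1) = 0.04419 K/W
R_total = 0.6839 K/W
Q = ΔT/R_total = 397/0.6839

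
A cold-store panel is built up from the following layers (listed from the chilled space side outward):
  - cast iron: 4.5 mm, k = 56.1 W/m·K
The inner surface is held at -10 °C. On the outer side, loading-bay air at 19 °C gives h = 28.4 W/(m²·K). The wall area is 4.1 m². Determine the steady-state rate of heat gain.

Using the resistance-network approach (series):
R_cast iron = L/(kA) = 0.0045/(56.1×4.1) = 1.956×10^-5 K/W
R_outer film = 1/(h_o·A) = 1/(28.4×4.1) = 0.008588 K/W
R_total = 0.008608 K/W
Q = ΔT / R_total = 29 / 0.008608

Q ≈ 3370 W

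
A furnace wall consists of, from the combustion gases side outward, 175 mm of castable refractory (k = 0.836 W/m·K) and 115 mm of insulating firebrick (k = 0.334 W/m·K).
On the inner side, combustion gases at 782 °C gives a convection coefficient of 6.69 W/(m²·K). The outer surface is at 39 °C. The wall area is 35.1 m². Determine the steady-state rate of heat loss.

Treating each layer as a thermal resistance in series:
R_inner film = 1/(h_i·A) = 1/(6.69×35.1) = 0.004259 K/W
R_castable refractory = L/(kA) = 0.175/(0.836×35.1) = 0.005964 K/W
R_insulating firebrick = L/(kA) = 0.115/(0.334×35.1) = 0.009809 K/W
R_total = 0.02003 K/W
Q = ΔT / R_total = 743 / 0.02003

Q ≈ 37100 W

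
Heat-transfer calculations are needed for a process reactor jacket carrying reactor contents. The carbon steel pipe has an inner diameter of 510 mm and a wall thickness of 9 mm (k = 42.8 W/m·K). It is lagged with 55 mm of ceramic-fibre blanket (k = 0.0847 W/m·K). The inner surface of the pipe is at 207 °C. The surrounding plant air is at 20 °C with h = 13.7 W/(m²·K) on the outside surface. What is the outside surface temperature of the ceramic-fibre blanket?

Per-layer cylindrical resistances, series-summed:
R_carbon steel pipe wall = ln(264/255)/(2π×42.8×1) = 1.29×10^-4 K/W
R_ceramic-fibre blanket = ln(319/264)/(2π×0.0847×1) = 0.3556 K/W
R_outer film = 1/(h_o·2πr_oL) = 1/(13.7×2π×0.319×1) = 0.03642 K/W
R_total = 0.3921 K/W
Q = ΔT/R_total = 187/0.3921
Q = 477 W/m
T_interface = T_inner − Q·ΣR(inner→interface) = 207 − 477×0.3557

T ≈ 37.4 °C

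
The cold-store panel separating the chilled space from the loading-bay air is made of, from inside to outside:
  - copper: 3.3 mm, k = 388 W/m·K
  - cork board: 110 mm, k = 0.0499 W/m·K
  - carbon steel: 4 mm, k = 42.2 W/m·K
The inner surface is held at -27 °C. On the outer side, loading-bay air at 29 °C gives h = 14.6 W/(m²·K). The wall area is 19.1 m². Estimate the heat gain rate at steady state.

Treating each layer as a thermal resistance in series:
R_copper = L/(kA) = 0.0033/(388×19.1) = 4.453×10^-7 K/W
R_cork board = L/(kA) = 0.11/(0.0499×19.1) = 0.1154 K/W
R_carbon steel = L/(kA) = 0.004/(42.2×19.1) = 4.963×10^-6 K/W
R_outer film = 1/(h_o·A) = 1/(14.6×19.1) = 0.003586 K/W
R_total = 0.119 K/W
Q = ΔT / R_total = 56 / 0.119

Q ≈ 471 W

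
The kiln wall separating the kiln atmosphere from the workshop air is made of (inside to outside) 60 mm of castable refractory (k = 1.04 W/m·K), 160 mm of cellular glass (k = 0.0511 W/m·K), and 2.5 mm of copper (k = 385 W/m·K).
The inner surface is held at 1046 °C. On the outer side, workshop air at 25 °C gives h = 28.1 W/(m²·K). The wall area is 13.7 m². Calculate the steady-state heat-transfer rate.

Series thermal resistances:
R_castable refractory = L/(kA) = 0.06/(1.04×13.7) = 0.004211 K/W
R_cellular glass = L/(kA) = 0.16/(0.0511×13.7) = 0.2285 K/W
R_copper = L/(kA) = 0.0025/(385×13.7) = 4.74×10^-7 K/W
R_outer film = 1/(h_o·A) = 1/(28.1×13.7) = 0.002598 K/W
R_total = 0.2354 K/W
Q = ΔT / R_total = 1021 / 0.2354

Q ≈ 4340 W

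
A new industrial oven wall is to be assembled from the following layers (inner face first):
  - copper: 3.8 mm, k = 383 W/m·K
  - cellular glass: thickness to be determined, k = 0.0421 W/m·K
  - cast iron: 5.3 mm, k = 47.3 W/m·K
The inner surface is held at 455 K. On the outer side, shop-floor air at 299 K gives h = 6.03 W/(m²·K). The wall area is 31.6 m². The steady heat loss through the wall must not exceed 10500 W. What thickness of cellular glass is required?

Thermal resistances in series:
R_copper = L/(kA) = 0.0038/(383×31.6) = 3.14×10^-7 K/W
R_cast iron = L/(kA) = 0.0053/(47.3×31.6) = 3.546×10^-6 K/W
R_outer film = 1/(h_o·A) = 1/(6.03×31.6) = 0.005248 K/W
Sum of the known resistances R_other = 0.005252 K/W
Required total resistance R_tot = ΔT/Q_allow = 156/10500 = 0.01486 K/W
R_cellular glass = R_tot − R_other = 0.009605 K/W
L = R·k·A = 0.009605×0.0421×31.6

L ≈ 12.8 mm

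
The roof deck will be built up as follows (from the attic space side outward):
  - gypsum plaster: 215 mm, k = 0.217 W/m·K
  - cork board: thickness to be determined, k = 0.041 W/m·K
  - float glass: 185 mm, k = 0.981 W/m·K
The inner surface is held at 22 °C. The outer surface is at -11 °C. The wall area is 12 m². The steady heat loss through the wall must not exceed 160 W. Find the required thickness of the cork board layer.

Treating each layer as a thermal resistance in series:
R_gypsum plaster = L/(kA) = 0.215/(0.217×12) = 0.08257 K/W
R_float glass = L/(kA) = 0.185/(0.981×12) = 0.01572 K/W
Sum of the known resistances R_other = 0.09828 K/W
Required total resistance R_tot = ΔT/Q_allow = 33/160 = 0.2062 K/W
R_cork board = R_tot − R_other = 0.108 K/W
L = R·k·A = 0.108×0.041×12

L ≈ 53.1 mm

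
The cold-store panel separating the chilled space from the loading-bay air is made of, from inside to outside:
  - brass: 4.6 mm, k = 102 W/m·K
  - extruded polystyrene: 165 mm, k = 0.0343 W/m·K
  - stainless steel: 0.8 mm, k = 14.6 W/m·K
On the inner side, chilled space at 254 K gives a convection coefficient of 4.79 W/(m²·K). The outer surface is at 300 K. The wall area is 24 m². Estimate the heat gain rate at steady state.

Q ≈ 220 W

Using the resistance-network approach (series):
R_inner film = 1/(h_i·A) = 1/(4.79×24) = 0.008699 K/W
R_brass = L/(kA) = 0.0046/(102×24) = 1.879×10^-6 K/W
R_extruded polystyrene = L/(kA) = 0.165/(0.0343×24) = 0.2004 K/W
R_stainless steel = L/(kA) = 0.0008/(14.6×24) = 2.283×10^-6 K/W
R_total = 0.2091 K/W
Q = ΔT / R_total = 46 / 0.2091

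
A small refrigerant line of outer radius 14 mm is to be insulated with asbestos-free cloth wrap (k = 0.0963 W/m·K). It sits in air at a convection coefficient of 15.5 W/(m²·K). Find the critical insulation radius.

For a cylinder r_cr = k/h = 0.0963/15.5
r_cr = 6.21 mm; since the bare radius (14 mm) is above r_cr, any added insulation will reduce heat loss.

r_cr ≈ 6.21 mm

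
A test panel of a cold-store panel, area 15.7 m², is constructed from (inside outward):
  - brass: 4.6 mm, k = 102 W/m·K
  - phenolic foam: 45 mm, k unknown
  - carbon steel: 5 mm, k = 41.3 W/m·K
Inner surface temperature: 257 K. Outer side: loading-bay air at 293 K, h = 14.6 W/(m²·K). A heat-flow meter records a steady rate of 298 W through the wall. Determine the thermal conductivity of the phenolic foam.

Model the wall as resistances in series:
R_brass = L/(kA) = 0.0046/(102×15.7) = 2.872×10^-6 K/W
R_carbon steel = L/(kA) = 0.005/(41.3×15.7) = 7.711×10^-6 K/W
R_outer film = 1/(h_o·A) = 1/(14.6×15.7) = 0.004363 K/W
Sum of known resistances R_other = 0.004373 K/W
Total R = ΔT/Q = 36/298 = 0.1208 K/W
R_phenolic foam = R_total − R_other = 0.1164 K/W
k = L/(R·A) = 0.045/(0.1164×15.7)

k ≈ 0.0246 W/(m·K)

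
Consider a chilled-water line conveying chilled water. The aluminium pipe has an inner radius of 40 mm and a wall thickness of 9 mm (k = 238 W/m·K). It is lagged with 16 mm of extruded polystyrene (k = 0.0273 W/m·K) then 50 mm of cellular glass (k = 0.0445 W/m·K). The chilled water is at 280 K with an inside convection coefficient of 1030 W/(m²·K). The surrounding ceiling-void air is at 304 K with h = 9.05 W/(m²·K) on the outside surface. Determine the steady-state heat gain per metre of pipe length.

q′ ≈ 6.24 W/m

Radial resistances (cylindrical: R_cond = ln(r_o/r_i)/(2πkL), R_conv = 1/(h·2πrL)):
R_inner film = 1/(h_i·2πr₁L) = 1/(1030×2π×0.04×1) = 0.003863 K/W
R_aluminium pipe wall = ln(49/40)/(2π×238×1) = 1.357×10^-4 K/W
R_extruded polystyrene = ln(65/49)/(2π×0.0273×1) = 1.647 K/W
R_cellular glass = ln(115/65)/(2π×0.0445×1) = 2.041 K/W
R_outer film = 1/(h_o·2πr_oL) = 1/(9.05×2π×0.115×1) = 0.1529 K/W
R_total = 3.845 K/W
Q = ΔT/R_total = 24/3.845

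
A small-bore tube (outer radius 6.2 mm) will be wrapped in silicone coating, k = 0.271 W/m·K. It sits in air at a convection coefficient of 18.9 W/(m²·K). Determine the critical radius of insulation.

For a cylinder r_cr = k/h = 0.271/18.9
r_cr = 14.3 mm; since the bare radius (6.2 mm) is below r_cr, adding a thin layer of insulation will *increase* heat loss.

r_cr ≈ 14.3 mm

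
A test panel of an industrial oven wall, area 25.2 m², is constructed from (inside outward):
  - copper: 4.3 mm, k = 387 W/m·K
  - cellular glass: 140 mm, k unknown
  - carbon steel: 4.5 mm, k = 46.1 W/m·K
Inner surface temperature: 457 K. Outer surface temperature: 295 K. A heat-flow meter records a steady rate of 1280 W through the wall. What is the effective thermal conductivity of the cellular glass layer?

k ≈ 0.0439 W/(m·K)

Series thermal resistances:
R_copper = L/(kA) = 0.0043/(387×25.2) = 4.409×10^-7 K/W
R_carbon steel = L/(kA) = 0.0045/(46.1×25.2) = 3.874×10^-6 K/W
Sum of known resistances R_other = 4.314×10^-6 K/W
Total R = ΔT/Q = 162/1280 = 0.1266 K/W
R_cellular glass = R_total − R_other = 0.1266 K/W
k = L/(R·A) = 0.14/(0.1266×25.2)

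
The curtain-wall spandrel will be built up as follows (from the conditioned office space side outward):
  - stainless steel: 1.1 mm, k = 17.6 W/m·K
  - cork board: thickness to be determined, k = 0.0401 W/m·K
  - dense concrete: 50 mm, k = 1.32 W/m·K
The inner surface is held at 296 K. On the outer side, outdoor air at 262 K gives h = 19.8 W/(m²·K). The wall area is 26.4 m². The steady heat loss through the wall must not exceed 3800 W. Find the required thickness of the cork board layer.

L ≈ 5.93 mm

Series thermal resistances:
R_stainless steel = L/(kA) = 0.0011/(17.6×26.4) = 2.367×10^-6 K/W
R_dense concrete = L/(kA) = 0.05/(1.32×26.4) = 0.001435 K/W
R_outer film = 1/(h_o·A) = 1/(19.8×26.4) = 0.001913 K/W
Sum of the known resistances R_other = 0.00335 K/W
Required total resistance R_tot = ΔT/Q_allow = 34/3800 = 0.008947 K/W
R_cork board = R_tot − R_other = 0.005597 K/W
L = R·k·A = 0.005597×0.0401×26.4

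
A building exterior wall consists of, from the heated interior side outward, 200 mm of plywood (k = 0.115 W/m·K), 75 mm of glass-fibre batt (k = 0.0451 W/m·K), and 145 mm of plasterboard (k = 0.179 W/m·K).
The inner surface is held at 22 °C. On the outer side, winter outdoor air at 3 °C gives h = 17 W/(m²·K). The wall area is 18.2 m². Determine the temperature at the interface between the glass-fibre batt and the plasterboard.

Using the resistance-network approach (series):
R_plywood = L/(kA) = 0.2/(0.115×18.2) = 0.09556 K/W
R_glass-fibre batt = L/(kA) = 0.075/(0.0451×18.2) = 0.09137 K/W
R_plasterboard = L/(kA) = 0.145/(0.179×18.2) = 0.04451 K/W
R_outer film = 1/(h_o·A) = 1/(17×18.2) = 0.003232 K/W
R_total = 0.2347 K/W;  Q = ΔT/R_total = 19/0.2347 = 80.97 W
T_interface = T_inner − Q·ΣR(inner→interface) = 22 − 81×0.1869

T ≈ 6.87 °C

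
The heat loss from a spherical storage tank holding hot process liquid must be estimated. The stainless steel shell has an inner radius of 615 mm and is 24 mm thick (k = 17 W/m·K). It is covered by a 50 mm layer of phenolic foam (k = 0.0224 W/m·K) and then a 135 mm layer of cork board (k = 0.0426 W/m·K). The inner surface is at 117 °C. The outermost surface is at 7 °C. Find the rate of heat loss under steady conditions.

Q ≈ 130 W

Radial (spherical) resistances in series:
R_stainless steel shell = (1/0.615 − 1/0.639)/(4π×17) = 2.859×10^-4 K/W
R_phenolic foam = (1/0.639 − 1/0.689)/(4π×0.0224) = 0.4035 K/W
R_cork board = (1/0.689 − 1/0.824)/(4π×0.0426) = 0.4442 K/W
R_total = 0.8479 K/W
Q = ΔT/R_total = 110/0.8479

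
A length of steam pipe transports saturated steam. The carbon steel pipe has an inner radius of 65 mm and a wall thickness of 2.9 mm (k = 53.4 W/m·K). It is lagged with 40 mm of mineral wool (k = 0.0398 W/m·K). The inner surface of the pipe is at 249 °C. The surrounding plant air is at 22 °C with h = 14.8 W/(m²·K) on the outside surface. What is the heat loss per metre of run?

For a radial system each layer contributes R = ln(r_out/r_in)/(2πkL); films add R = 1/(hA).
R_carbon steel pipe wall = ln(67.9/65)/(2π×53.4×1) = 1.301×10^-4 K/W
R_mineral wool = ln(107.9/67.9)/(2π×0.0398×1) = 1.852 K/W
R_outer film = 1/(h_o·2πr_oL) = 1/(14.8×2π×0.1079×1) = 0.09966 K/W
R_total = 1.952 K/W
Q = ΔT/R_total = 227/1.952

q′ ≈ 116 W/m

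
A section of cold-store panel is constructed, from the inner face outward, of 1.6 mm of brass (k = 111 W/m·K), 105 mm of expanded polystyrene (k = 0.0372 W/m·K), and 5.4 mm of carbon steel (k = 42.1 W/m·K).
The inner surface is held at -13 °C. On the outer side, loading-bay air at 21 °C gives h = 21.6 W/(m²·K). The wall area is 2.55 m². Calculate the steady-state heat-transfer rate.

Thermal resistances in series:
R_brass = L/(kA) = 0.0016/(111×2.55) = 5.653×10^-6 K/W
R_expanded polystyrene = L/(kA) = 0.105/(0.0372×2.55) = 1.107 K/W
R_carbon steel = L/(kA) = 0.0054/(42.1×2.55) = 5.03×10^-5 K/W
R_outer film = 1/(h_o·A) = 1/(21.6×2.55) = 0.01816 K/W
R_total = 1.125 K/W
Q = ΔT / R_total = 34 / 1.125

Q ≈ 30.2 W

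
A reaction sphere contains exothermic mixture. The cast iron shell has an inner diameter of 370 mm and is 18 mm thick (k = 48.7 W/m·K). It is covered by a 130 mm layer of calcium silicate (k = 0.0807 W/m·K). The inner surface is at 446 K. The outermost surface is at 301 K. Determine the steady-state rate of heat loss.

Spherical conduction: R = (1/r_in − 1/r_out)/(4πk) per layer; series-sum.
R_cast iron shell = (1/0.185 − 1/0.203)/(4π×48.7) = 7.832×10^-4 K/W
R_calcium silicate = (1/0.203 − 1/0.333)/(4π×0.0807) = 1.896 K/W
R_total = 1.897 K/W
Q = ΔT/R_total = 145/1.897

Q ≈ 76.4 W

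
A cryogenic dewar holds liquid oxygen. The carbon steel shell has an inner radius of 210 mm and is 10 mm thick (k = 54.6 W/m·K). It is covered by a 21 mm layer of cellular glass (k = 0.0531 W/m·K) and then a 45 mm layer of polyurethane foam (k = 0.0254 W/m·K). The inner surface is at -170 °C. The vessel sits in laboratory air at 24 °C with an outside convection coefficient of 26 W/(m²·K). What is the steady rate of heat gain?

Q ≈ 72.5 W

Each spherical layer contributes R = (1/r_i − 1/r_o)/(4πk):
R_carbon steel shell = (1/0.21 − 1/0.22)/(4π×54.6) = 3.155×10^-4 K/W
R_cellular glass = (1/0.22 − 1/0.241)/(4π×0.0531) = 0.5936 K/W
R_polyurethane foam = (1/0.241 − 1/0.286)/(4π×0.0254) = 2.045 K/W
R_outer film = 1/(h·4πr_o²) = 1/(26×4π×0.286²) = 0.03742 K/W
R_total = 2.677 K/W
Q = ΔT/R_total = 194/2.677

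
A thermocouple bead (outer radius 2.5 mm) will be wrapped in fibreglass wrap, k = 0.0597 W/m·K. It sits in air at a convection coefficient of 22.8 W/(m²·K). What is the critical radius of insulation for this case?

r_cr ≈ 5.24 mm

For a sphere r_cr = 2k/h = 2×0.0597/22.8
r_cr = 5.24 mm; since the bare radius (2.5 mm) is below r_cr, adding a thin layer of insulation will *increase* heat loss.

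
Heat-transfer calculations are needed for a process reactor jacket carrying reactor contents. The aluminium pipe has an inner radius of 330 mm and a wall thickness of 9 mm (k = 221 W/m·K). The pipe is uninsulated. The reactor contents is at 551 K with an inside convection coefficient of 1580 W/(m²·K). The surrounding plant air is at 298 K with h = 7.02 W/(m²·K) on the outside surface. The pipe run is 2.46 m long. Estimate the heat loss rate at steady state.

Treating each annulus and film as a series resistance:
R_inner film = 1/(h_i·2πr₁L) = 1/(1580×2π×0.33×2.46) = 1.241×10^-4 K/W
R_aluminium pipe wall = ln(339/330)/(2π×221×2.46) = 7.877×10^-6 K/W
R_outer film = 1/(h_o·2πr_oL) = 1/(7.02×2π×0.339×2.46) = 0.02719 K/W
R_total = 0.02732 K/W
Q = ΔT/R_total = 253/0.02732

Q ≈ 9260 W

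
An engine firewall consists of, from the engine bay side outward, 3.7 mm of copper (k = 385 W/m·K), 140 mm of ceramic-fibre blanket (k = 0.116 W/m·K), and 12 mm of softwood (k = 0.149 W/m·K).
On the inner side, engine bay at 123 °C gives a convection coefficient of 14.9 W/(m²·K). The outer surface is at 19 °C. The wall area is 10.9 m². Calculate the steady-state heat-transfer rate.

Q ≈ 837 W

Treating each layer as a thermal resistance in series:
R_inner film = 1/(h_i·A) = 1/(14.9×10.9) = 0.006157 K/W
R_copper = L/(kA) = 0.0037/(385×10.9) = 8.817×10^-7 K/W
R_ceramic-fibre blanket = L/(kA) = 0.14/(0.116×10.9) = 0.1107 K/W
R_softwood = L/(kA) = 0.012/(0.149×10.9) = 0.007389 K/W
R_total = 0.1243 K/W
Q = ΔT / R_total = 104 / 0.1243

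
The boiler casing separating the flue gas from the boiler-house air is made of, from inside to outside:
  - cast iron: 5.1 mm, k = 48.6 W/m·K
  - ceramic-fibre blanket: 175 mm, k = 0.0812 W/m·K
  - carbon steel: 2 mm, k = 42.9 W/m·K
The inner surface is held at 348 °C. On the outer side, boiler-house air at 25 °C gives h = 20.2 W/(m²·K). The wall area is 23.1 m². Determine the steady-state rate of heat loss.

Using the resistance-network approach (series):
R_cast iron = L/(kA) = 0.0051/(48.6×23.1) = 4.543×10^-6 K/W
R_ceramic-fibre blanket = L/(kA) = 0.175/(0.0812×23.1) = 0.0933 K/W
R_carbon steel = L/(kA) = 0.002/(42.9×23.1) = 2.018×10^-6 K/W
R_outer film = 1/(h_o·A) = 1/(20.2×23.1) = 0.002143 K/W
R_total = 0.09545 K/W
Q = ΔT / R_total = 323 / 0.09545

Q ≈ 3380 W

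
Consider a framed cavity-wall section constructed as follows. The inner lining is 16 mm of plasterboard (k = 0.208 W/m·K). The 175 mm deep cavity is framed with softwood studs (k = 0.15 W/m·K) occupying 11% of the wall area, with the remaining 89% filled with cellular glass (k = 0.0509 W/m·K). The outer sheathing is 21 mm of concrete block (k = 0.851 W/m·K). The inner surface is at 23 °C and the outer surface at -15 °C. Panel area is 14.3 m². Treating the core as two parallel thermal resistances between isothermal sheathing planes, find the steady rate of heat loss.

Q ≈ 185 W

Sheathing layers in series; stud and cavity paths in parallel between them.
R_inner = 0.016/(0.208×14.3) = 0.005379 K/W
R_stud  = 0.175/(0.15×0.11×14.3) = 0.7417 K/W
R_cav   = 0.175/(0.0509×0.89×14.3) = 0.2701 K/W
1/R_core = 1/R_stud + 1/R_cav → R_core = 0.198 K/W
R_outer = 0.021/(0.851×14.3) = 0.001726 K/W
R_total = 0.2051 K/W
Q = ΔT/R_total = 38/0.2051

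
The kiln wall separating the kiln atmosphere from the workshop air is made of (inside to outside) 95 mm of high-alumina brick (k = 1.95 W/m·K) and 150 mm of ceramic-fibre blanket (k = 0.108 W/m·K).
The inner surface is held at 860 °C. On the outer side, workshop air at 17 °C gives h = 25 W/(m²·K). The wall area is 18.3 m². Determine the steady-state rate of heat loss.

Q ≈ 10400 W

Series thermal resistances:
R_high-alumina brick = L/(kA) = 0.095/(1.95×18.3) = 0.002662 K/W
R_ceramic-fibre blanket = L/(kA) = 0.15/(0.108×18.3) = 0.0759 K/W
R_outer film = 1/(h_o·A) = 1/(25×18.3) = 0.002186 K/W
R_total = 0.08074 K/W
Q = ΔT / R_total = 843 / 0.08074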